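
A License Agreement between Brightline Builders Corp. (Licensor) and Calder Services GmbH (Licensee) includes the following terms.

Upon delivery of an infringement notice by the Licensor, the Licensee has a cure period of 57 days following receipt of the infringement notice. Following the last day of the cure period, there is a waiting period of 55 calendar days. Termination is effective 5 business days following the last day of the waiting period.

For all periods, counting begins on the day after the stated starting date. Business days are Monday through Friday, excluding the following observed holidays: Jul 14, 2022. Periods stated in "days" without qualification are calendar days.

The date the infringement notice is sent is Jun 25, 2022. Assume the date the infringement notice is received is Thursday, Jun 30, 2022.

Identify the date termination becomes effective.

The last day of the cure period: Jun 30, 2022 + 57 days = Aug 26, 2022.
Adding 55 calendar days to Aug 26, 2022 gives Oct 20, 2022, which is the last day of the waiting period.
The date termination becomes effective: counting 5 business days from Thursday, Oct 20, 2022 (Oct 21, Oct 24, Oct 25, Oct 26, Oct 27, skipping weekends) reaches Thursday, Oct 27, 2022.

Oct 27, 2022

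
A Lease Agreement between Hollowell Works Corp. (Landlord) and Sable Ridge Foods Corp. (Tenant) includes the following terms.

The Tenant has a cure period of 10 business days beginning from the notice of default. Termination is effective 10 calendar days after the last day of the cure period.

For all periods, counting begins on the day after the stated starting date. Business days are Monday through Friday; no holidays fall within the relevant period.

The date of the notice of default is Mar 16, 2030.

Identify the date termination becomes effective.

Apr 8, 2030

The last day of the cure period: 10 business days after Saturday, Mar 16, 2030, skipping weekends — Mar 18, Mar 19, Mar 20, Mar 21, Mar 22, Mar 25, Mar 26, Mar 27, Mar 28, Mar 29 — lands on Friday, Mar 29, 2030.
The date termination becomes effective: 10 calendar days after Mar 29, 2030 is Apr 8, 2030.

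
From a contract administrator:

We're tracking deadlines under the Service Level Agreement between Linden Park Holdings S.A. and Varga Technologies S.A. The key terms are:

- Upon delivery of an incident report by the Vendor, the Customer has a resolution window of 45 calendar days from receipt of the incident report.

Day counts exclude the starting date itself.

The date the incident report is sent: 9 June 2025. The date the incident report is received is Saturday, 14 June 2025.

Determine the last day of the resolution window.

29 July 2025

The last day of the resolution window: 14 June 2025 + 45 days = 29 July 2025.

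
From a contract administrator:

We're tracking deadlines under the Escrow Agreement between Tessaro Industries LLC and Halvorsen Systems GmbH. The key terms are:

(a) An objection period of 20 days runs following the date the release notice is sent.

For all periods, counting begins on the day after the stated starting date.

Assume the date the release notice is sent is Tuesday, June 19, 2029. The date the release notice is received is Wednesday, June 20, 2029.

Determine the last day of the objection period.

July 9, 2029

The last day of the objection period: 20 calendar days after June 19, 2029 is July 9, 2029.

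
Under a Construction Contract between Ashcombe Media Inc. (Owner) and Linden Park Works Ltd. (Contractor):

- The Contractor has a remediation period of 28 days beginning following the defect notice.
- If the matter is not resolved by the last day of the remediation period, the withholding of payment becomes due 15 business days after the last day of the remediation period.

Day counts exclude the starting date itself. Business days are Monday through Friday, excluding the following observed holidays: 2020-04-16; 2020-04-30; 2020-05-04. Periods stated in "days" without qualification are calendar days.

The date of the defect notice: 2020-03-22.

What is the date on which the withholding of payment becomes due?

The last day of the remediation period: 2020-03-22 + 28 days = 2020-04-19.
From Sunday, 2020-04-19, 15 business days (Apr 20, Apr 21, Apr 22, Apr 23, …, May 8, May 11, May 12, skipping weekends and the listed holidays on Apr 30, May 4) brings us to Tuesday, 2020-05-12, which is the date on which the withholding of payment becomes due.

2020-05-12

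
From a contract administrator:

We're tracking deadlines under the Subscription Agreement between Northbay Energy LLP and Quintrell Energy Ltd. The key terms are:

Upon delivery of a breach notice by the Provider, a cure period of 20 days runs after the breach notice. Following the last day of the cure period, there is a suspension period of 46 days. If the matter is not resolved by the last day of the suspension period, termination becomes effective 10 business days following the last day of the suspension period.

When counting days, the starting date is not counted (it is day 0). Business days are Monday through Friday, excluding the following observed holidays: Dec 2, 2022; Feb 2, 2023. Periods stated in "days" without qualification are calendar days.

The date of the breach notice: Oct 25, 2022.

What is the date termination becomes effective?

Jan 13, 2023

The last day of the cure period: Oct 25, 2022 + 20 days = Nov 14, 2022.
The last day of the suspension period: Nov 14, 2022 + 46 days = Dec 30, 2022.
The date termination becomes effective: 10 business days after Friday, Dec 30, 2022, skipping weekends — Jan 2, Jan 3, Jan 4, Jan 5, Jan 6, Jan 9, Jan 10, Jan 11, Jan 12, Jan 13 — lands on Friday, Jan 13, 2023.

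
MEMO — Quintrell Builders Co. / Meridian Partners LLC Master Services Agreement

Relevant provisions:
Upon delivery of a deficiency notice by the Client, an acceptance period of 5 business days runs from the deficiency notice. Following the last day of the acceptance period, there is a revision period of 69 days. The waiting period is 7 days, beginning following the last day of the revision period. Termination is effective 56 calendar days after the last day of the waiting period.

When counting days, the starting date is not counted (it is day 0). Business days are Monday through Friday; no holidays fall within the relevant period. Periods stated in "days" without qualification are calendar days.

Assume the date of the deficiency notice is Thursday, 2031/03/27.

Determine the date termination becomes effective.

2031/08/13

The last day of the acceptance period: counting 5 business days from Thursday, 2031/03/27 (Mar 28, Mar 31, Apr 1, Apr 2, Apr 3, skipping weekends) reaches Thursday, 2031/04/03.
The last day of the revision period: 2031/04/03 + 69 days = 2031/06/11.
The last day of the waiting period: 7 calendar days after 2031/06/11 is 2031/06/18.
The date termination becomes effective: 56 calendar days after 2031/06/18 is 2031/08/13.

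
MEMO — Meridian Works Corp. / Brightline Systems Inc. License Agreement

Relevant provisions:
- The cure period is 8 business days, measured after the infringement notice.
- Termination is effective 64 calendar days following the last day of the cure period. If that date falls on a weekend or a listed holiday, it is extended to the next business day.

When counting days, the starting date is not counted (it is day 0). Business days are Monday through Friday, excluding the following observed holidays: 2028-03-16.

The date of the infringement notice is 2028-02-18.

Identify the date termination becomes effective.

From Friday, 2028-02-18, 8 business days (Feb 21, Feb 22, Feb 23, Feb 24, Feb 25, Feb 28, Feb 29, Mar 1, skipping weekends) brings us to Wednesday, 2028-03-01, which is the last day of the cure period.
The date termination becomes effective: 2028-03-01 + 64 days = 2028-05-04. 2028-05-04 is a Thursday and is not a listed holiday, so no roll-forward applies.

2028-05-04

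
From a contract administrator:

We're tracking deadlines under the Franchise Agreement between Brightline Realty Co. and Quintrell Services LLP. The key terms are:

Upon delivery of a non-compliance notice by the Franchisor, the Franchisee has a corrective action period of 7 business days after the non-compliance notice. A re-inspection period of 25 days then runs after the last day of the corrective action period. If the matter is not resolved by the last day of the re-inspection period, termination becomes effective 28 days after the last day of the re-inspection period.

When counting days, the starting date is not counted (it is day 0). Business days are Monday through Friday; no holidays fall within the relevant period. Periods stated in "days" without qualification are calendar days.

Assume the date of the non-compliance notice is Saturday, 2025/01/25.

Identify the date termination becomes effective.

2025/03/29

The last day of the corrective action period: 7 business days after Saturday, 2025/01/25, skipping weekends — Jan 27, Jan 28, Jan 29, Jan 30, Jan 31, Feb 3, Feb 4 — lands on Tuesday, 2025/02/04.
Adding 25 calendar days to 2025/02/04 gives 2025/03/01, which is the last day of the re-inspection period.
The date termination becomes effective: 2025/03/01 + 28 days = 2025/03/29.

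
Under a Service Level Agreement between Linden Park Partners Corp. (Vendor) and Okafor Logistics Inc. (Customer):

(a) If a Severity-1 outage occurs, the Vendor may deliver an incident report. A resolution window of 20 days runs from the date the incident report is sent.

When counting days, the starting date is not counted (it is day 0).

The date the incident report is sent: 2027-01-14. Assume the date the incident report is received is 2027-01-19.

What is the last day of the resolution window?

2027-02-03

The last day of the resolution window: 2027-01-14 + 20 days = 2027-02-03.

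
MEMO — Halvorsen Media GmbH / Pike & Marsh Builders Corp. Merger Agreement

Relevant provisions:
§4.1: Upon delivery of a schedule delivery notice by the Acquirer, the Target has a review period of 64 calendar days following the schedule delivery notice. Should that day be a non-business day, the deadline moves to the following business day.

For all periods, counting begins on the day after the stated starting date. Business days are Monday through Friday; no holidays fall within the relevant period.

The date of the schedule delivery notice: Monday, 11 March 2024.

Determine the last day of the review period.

The last day of the review period: 11 March 2024 + 64 days = 14 May 2024. 14 May 2024 is a Tuesday, so no roll-forward applies.

14 May 2024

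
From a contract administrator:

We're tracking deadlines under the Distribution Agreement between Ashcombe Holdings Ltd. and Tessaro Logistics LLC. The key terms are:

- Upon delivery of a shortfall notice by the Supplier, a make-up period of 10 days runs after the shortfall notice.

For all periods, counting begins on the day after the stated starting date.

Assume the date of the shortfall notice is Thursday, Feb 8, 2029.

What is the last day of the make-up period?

Adding 10 calendar days to Feb 8, 2029 gives Feb 18, 2029, which is the last day of the make-up period.

Feb 18, 2029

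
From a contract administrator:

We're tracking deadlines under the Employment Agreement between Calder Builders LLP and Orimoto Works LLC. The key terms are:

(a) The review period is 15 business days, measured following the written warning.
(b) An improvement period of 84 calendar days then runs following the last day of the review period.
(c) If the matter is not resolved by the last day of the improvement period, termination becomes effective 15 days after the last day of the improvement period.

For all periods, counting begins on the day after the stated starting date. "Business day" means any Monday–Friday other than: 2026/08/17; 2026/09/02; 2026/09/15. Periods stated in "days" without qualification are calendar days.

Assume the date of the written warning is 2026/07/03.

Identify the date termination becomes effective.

2026/10/31

The last day of the review period: counting 15 business days from Friday, 2026/07/03 (Jul 6, Jul 7, Jul 8, Jul 9, …, Jul 22, Jul 23, Jul 24, skipping weekends) reaches Friday, 2026/07/24.
Adding 84 calendar days to 2026/07/24 gives 2026/10/16, which is the last day of the improvement period.
The date termination becomes effective: 2026/10/16 + 15 days = 2026/10/31.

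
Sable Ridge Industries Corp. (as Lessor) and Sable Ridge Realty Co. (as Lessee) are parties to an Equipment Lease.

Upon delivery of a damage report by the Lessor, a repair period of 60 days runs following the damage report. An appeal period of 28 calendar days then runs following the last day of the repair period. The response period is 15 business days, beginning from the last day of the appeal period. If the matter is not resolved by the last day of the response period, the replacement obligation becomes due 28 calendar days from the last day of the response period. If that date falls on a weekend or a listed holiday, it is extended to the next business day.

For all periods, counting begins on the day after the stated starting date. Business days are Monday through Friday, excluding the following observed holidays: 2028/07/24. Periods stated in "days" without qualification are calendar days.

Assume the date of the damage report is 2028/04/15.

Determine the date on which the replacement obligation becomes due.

The last day of the repair period: 2028/04/15 + 60 days = 2028/06/14.
The last day of the appeal period: 28 calendar days after 2028/06/14 is 2028/07/12.
From Wednesday, 2028/07/12, 15 business days (Jul 13, Jul 14, Jul 17, Jul 18, …, Aug 1, Aug 2, Aug 3, skipping weekends and the listed holiday on Jul 24) brings us to Thursday, 2028/08/03, which is the last day of the response period.
The date on which the replacement obligation becomes due: 2028/08/03 + 28 days = 2028/08/31. 2028/08/31 is a Thursday and is not a listed holiday, so no roll-forward applies.

2028/08/31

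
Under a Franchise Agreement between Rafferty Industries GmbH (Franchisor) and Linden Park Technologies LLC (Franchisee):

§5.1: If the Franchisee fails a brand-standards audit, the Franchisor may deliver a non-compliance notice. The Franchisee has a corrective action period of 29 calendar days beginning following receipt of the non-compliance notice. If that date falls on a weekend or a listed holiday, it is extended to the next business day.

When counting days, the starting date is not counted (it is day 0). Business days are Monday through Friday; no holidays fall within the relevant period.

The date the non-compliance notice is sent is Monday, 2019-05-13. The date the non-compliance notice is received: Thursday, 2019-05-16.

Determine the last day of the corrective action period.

2019-06-14

The last day of the corrective action period: 29 calendar days after 2019-05-16 is 2019-06-14. 2019-06-14 is a Friday, so no roll-forward applies.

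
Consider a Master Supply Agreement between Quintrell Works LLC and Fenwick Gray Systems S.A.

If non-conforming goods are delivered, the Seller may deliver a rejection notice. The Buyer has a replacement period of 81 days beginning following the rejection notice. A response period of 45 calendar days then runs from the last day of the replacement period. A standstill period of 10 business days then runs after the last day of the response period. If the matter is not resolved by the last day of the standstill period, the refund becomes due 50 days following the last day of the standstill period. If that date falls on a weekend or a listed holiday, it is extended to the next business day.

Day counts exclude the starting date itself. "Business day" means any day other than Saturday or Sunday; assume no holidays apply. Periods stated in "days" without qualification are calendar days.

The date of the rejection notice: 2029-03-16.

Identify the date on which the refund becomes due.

Adding 81 calendar days to 2029-03-16 gives 2029-06-05, which is the last day of the replacement period.
The last day of the response period: 45 calendar days after 2029-06-05 is 2029-07-20.
From Friday, 2029-07-20, 10 business days (Jul 23, Jul 24, Jul 25, Jul 26, Jul 27, Jul 30, Jul 31, Aug 1, Aug 2, Aug 3, skipping weekends) brings us to Friday, 2029-08-03, which is the last day of the standstill period.
The date on which the refund becomes due: 50 calendar days after 2029-08-03 is 2029-09-22. That falls on a Saturday, so it rolls to the next business day, Monday, 2029-09-24.

2029-09-24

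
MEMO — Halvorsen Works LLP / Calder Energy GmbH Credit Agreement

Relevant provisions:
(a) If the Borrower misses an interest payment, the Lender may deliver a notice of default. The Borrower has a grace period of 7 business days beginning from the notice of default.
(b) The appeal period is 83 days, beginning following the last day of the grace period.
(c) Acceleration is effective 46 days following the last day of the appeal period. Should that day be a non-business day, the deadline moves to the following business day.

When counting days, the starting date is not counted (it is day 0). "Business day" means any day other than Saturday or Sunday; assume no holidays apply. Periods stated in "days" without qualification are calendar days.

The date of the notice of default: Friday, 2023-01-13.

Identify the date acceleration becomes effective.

2023-06-02

The last day of the grace period: counting 7 business days from Friday, 2023-01-13 (Jan 16, Jan 17, Jan 18, Jan 19, Jan 20, Jan 23, Jan 24, skipping weekends) reaches Tuesday, 2023-01-24.
Adding 83 calendar days to 2023-01-24 gives 2023-04-17, which is the last day of the appeal period.
The date acceleration becomes effective: 46 calendar days after 2023-04-17 is 2023-06-02. 2023-06-02 is a Friday, so no roll-forward applies.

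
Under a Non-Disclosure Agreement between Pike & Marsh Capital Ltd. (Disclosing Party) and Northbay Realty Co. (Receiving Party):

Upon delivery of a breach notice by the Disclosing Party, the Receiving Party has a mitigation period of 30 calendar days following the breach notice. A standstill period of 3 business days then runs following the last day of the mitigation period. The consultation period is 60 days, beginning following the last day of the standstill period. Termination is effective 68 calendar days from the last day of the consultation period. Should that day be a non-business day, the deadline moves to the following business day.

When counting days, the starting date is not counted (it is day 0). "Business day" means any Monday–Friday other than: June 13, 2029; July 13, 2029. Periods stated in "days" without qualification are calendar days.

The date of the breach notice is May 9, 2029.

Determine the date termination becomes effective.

October 22, 2029

The last day of the mitigation period: May 9, 2029 + 30 days = June 8, 2029.
The last day of the standstill period: 3 business days after Friday, June 8, 2029, skipping weekends and the listed holiday on Jun 13 — Jun 11, Jun 12, Jun 14 — lands on Thursday, June 14, 2029.
The last day of the consultation period: 60 calendar days after June 14, 2029 is August 13, 2029.
The date termination becomes effective: 68 calendar days after August 13, 2029 is October 20, 2029. That falls on a Saturday, so it rolls to the next business day, Monday, October 22, 2029.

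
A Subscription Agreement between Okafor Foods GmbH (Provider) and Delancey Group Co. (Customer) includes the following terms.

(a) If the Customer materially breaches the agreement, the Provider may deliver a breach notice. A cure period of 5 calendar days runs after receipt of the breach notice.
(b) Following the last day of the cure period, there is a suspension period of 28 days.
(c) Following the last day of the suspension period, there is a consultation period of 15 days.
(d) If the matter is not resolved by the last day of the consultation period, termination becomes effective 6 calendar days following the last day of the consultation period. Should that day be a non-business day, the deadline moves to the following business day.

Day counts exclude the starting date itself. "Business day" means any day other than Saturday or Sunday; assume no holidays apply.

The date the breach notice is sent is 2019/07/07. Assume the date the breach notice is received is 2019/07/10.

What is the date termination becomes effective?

2019/09/02

Adding 5 calendar days to 2019/07/10 gives 2019/07/15, which is the last day of the cure period.
The last day of the suspension period: 28 calendar days after 2019/07/15 is 2019/08/12.
The last day of the consultation period: 15 calendar days after 2019/08/12 is 2019/08/27.
Adding 6 calendar days to 2019/08/27 gives 2019/09/02, which is the date termination becomes effective. 2019/09/02 is a Monday, so no roll-forward applies.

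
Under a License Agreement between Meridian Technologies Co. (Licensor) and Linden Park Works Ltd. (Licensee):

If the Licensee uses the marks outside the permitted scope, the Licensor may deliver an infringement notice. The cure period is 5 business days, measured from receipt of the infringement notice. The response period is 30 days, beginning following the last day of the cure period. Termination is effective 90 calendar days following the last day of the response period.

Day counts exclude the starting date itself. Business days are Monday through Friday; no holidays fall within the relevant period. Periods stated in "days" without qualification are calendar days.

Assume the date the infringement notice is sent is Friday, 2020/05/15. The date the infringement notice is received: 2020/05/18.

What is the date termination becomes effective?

2020/09/22

From Monday, 2020/05/18, 5 business days (May 19, May 20, May 21, May 22, May 25, skipping weekends) brings us to Monday, 2020/05/25, which is the last day of the cure period.
The last day of the response period: 30 calendar days after 2020/05/25 is 2020/06/24.
The date termination becomes effective: 90 calendar days after 2020/06/24 is 2020/09/22.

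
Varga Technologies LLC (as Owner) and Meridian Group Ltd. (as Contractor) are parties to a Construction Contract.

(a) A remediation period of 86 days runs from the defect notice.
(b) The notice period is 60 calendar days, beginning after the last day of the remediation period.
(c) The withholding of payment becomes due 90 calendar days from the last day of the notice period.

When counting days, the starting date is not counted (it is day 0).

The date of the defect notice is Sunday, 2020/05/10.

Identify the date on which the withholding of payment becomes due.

The last day of the remediation period: 86 calendar days after 2020/05/10 is 2020/08/04.
The last day of the notice period: 60 calendar days after 2020/08/04 is 2020/10/03.
The date on which the withholding of payment becomes due: 90 calendar days after 2020/10/03 is 2021/01/01.

2021/01/01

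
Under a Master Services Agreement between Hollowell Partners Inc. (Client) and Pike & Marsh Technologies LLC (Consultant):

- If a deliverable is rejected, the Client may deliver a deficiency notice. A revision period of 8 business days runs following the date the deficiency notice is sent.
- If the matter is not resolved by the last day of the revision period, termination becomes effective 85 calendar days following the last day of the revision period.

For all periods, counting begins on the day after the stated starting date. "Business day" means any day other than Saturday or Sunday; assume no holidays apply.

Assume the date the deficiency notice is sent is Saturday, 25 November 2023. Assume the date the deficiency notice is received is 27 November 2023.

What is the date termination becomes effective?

The last day of the revision period: 8 business days after Saturday, 25 November 2023, skipping weekends — Nov 27, Nov 28, Nov 29, Nov 30, Dec 1, Dec 4, Dec 5, Dec 6 — lands on Wednesday, 6 December 2023.
The date termination becomes effective: 6 December 2023 + 85 days = 29 February 2024.

29 February 2024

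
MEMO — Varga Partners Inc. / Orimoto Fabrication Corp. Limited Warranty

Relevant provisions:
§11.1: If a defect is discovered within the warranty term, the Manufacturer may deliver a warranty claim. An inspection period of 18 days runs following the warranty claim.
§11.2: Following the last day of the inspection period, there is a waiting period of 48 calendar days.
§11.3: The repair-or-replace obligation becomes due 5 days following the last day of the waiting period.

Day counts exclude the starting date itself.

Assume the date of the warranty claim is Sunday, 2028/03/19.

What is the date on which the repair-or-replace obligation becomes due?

The last day of the inspection period: 2028/03/19 + 18 days = 2028/04/06.
The last day of the waiting period: 48 calendar days after 2028/04/06 is 2028/05/24.
The date on which the repair-or-replace obligation becomes due: 2028/05/24 + 5 days = 2028/05/29.

2028/05/29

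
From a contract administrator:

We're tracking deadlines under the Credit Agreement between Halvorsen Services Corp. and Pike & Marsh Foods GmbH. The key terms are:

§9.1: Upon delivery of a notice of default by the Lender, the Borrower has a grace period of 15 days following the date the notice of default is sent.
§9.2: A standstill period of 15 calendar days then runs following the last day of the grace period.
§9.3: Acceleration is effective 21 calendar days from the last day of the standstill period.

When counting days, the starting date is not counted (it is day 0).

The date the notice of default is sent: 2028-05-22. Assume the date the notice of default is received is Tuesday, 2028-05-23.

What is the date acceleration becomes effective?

2028-07-12

Adding 15 calendar days to 2028-05-22 gives 2028-06-06, which is the last day of the grace period.
The last day of the standstill period: 15 calendar days after 2028-06-06 is 2028-06-21.
Adding 21 calendar days to 2028-06-21 gives 2028-07-12, which is the date acceleration becomes effective.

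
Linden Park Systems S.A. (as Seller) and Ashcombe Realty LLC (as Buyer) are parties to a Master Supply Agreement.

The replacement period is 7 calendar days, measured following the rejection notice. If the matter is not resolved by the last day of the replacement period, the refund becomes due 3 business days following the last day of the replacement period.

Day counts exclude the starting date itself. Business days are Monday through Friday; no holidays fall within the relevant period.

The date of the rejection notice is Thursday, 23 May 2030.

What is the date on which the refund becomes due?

4 June 2030

The last day of the replacement period: 7 calendar days after 23 May 2030 is 30 May 2030.
From Thursday, 30 May 2030, 3 business days (May 31, Jun 3, Jun 4, skipping weekends) brings us to Tuesday, 4 June 2030, which is the date on which the refund becomes due.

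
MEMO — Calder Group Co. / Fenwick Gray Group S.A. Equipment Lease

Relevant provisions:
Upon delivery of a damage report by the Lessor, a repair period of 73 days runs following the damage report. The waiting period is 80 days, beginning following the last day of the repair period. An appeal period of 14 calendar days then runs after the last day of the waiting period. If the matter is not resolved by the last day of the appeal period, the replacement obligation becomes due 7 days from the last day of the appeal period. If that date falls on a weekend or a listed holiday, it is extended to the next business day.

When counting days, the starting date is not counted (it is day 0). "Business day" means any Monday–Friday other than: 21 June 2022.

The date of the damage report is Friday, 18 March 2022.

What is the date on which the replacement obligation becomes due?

Adding 73 calendar days to 18 March 2022 gives 30 May 2022, which is the last day of the repair period.
The last day of the waiting period: 30 May 2022 + 80 days = 18 August 2022.
Adding 14 calendar days to 18 August 2022 gives 1 September 2022, which is the last day of the appeal period.
The date on which the replacement obligation becomes due: 7 calendar days after 1 September 2022 is 8 September 2022. 8 September 2022 is a Thursday and is not a listed holiday, so no roll-forward applies.

8 September 2022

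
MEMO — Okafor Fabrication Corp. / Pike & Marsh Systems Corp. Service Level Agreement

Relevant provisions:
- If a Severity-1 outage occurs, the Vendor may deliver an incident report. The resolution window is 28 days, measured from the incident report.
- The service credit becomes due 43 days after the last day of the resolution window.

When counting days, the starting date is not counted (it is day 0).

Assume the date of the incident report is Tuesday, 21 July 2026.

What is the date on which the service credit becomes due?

30 September 2026

The last day of the resolution window: 21 July 2026 + 28 days = 18 August 2026.
Adding 43 calendar days to 18 August 2026 gives 30 September 2026, which is the date on which the service credit becomes due.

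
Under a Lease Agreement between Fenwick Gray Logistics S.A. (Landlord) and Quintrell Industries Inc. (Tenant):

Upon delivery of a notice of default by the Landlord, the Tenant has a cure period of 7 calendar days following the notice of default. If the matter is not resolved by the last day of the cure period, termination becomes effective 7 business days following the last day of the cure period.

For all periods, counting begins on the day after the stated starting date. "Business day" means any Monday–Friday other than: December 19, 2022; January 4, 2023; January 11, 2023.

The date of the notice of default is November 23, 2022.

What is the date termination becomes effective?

December 9, 2022

The last day of the cure period: 7 calendar days after November 23, 2022 is November 30, 2022.
From Wednesday, November 30, 2022, 7 business days (Dec 1, Dec 2, Dec 5, Dec 6, Dec 7, Dec 8, Dec 9, skipping weekends) brings us to Friday, December 9, 2022, which is the date termination becomes effective.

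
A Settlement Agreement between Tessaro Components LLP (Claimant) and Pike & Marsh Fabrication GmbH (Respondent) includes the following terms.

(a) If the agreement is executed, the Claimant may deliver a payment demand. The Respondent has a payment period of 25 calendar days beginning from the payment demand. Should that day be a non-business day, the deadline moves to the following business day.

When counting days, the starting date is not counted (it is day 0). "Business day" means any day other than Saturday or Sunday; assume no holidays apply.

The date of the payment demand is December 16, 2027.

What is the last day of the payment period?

Adding 25 calendar days to December 16, 2027 gives January 10, 2028, which is the last day of the payment period. January 10, 2028 is a Monday, so no roll-forward applies.

January 10, 2028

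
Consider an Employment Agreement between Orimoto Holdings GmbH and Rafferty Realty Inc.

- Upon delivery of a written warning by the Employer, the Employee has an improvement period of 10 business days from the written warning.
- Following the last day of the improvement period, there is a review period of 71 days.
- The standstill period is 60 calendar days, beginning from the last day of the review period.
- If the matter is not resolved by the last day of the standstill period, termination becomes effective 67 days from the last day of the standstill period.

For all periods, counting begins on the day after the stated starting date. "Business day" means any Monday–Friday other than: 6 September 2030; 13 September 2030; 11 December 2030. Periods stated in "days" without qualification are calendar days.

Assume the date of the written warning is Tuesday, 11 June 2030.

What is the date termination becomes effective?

9 January 2031

The last day of the improvement period: counting 10 business days from Tuesday, 11 June 2030 (Jun 12, Jun 13, Jun 14, Jun 17, Jun 18, Jun 19, Jun 20, Jun 21, Jun 24, Jun 25, skipping weekends) reaches Tuesday, 25 June 2030.
The last day of the review period: 25 June 2030 + 71 days = 4 September 2030.
The last day of the standstill period: 60 calendar days after 4 September 2030 is 3 November 2030.
Adding 67 calendar days to 3 November 2030 gives 9 January 2031, which is the date termination becomes effective.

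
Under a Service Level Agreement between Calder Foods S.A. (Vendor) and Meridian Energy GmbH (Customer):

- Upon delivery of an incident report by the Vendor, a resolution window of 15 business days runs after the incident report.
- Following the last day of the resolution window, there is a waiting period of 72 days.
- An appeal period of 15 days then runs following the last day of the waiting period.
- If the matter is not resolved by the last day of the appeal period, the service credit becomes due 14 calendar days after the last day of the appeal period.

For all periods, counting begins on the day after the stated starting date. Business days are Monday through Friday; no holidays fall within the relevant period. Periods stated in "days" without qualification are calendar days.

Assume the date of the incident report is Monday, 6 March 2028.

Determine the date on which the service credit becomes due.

The last day of the resolution window: counting 15 business days from Monday, 6 March 2028 (Mar 7, Mar 8, Mar 9, Mar 10, …, Mar 23, Mar 24, Mar 27, skipping weekends) reaches Monday, 27 March 2028.
Adding 72 calendar days to 27 March 2028 gives 7 June 2028, which is the last day of the waiting period.
The last day of the appeal period: 7 June 2028 + 15 days = 22 June 2028.
Adding 14 calendar days to 22 June 2028 gives 6 July 2028, which is the date on which the service credit becomes due.

6 July 2028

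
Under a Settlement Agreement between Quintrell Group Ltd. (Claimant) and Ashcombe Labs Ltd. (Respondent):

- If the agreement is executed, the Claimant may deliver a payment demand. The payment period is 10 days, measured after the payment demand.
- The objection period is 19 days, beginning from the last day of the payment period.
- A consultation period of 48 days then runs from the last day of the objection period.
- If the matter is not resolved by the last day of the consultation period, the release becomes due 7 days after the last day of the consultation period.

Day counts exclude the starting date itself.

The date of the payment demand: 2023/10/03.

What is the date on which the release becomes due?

The last day of the payment period: 2023/10/03 + 10 days = 2023/10/13.
The last day of the objection period: 2023/10/13 + 19 days = 2023/11/01.
The last day of the consultation period: 48 calendar days after 2023/11/01 is 2023/12/19.
Adding 7 calendar days to 2023/12/19 gives 2023/12/26, which is the date on which the release becomes due.

2023/12/26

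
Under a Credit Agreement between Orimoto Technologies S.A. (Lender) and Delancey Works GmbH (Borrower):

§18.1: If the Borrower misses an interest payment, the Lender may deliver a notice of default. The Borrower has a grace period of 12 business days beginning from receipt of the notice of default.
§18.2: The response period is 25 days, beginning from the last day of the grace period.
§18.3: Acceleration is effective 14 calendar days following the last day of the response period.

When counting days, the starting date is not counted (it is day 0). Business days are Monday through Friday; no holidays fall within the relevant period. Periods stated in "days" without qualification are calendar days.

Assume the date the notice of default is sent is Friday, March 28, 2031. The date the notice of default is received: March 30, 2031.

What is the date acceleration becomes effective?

The last day of the grace period: counting 12 business days from Sunday, March 30, 2031 (Mar 31, Apr 1, Apr 2, Apr 3, …, Apr 11, Apr 14, Apr 15, skipping weekends) reaches Tuesday, April 15, 2031.
Adding 25 calendar days to April 15, 2031 gives May 10, 2031, which is the last day of the response period.
The date acceleration becomes effective: May 10, 2031 + 14 days = May 24, 2031.

May 24, 2031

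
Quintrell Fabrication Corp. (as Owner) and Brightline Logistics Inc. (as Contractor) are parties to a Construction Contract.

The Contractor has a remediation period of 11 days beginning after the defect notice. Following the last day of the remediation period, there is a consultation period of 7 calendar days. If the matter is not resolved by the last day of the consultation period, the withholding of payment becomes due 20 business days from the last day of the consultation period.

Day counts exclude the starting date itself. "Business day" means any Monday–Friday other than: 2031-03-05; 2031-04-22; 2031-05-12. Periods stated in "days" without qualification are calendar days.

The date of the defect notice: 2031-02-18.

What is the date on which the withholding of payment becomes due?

The last day of the remediation period: 11 calendar days after 2031-02-18 is 2031-03-01.
The last day of the consultation period: 2031-03-01 + 7 days = 2031-03-08.
From Saturday, 2031-03-08, 20 business days (Mar 10, Mar 11, Mar 12, Mar 13, …, Apr 2, Apr 3, Apr 4, skipping weekends) brings us to Friday, 2031-04-04, which is the date on which the withholding of payment becomes due.

2031-04-04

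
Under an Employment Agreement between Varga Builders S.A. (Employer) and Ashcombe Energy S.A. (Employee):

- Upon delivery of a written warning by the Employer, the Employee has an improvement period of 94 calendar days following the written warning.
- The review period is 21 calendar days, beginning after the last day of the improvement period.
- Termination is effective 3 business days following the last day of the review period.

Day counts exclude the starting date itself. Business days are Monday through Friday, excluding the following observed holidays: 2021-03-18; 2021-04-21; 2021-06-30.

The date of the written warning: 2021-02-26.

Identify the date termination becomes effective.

The last day of the improvement period: 94 calendar days after 2021-02-26 is 2021-05-31.
The last day of the review period: 21 calendar days after 2021-05-31 is 2021-06-21.
From Monday, 2021-06-21, 3 business days (Jun 22, Jun 23, Jun 24, skipping weekends) brings us to Thursday, 2021-06-24, which is the date termination becomes effective.

2021-06-24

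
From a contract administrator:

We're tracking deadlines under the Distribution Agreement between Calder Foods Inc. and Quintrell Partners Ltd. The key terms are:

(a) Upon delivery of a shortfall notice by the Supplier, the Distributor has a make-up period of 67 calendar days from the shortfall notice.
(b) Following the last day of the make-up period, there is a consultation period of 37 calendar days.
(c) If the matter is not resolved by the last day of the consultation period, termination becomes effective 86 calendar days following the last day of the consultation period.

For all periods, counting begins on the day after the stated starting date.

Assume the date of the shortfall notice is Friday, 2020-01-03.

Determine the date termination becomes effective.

2020-07-11

Adding 67 calendar days to 2020-01-03 gives 2020-03-10, which is the last day of the make-up period.
The last day of the consultation period: 37 calendar days after 2020-03-10 is 2020-04-16.
Adding 86 calendar days to 2020-04-16 gives 2020-07-11, which is the date termination becomes effective.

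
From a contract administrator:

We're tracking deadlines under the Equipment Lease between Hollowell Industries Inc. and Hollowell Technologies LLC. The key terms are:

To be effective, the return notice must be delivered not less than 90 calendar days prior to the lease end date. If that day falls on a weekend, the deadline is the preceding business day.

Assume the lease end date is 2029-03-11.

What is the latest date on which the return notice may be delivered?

Counting back 90 calendar days from 2029-03-11 gives 2028-12-11. That is a Monday, so no adjustment is needed.

2028-12-11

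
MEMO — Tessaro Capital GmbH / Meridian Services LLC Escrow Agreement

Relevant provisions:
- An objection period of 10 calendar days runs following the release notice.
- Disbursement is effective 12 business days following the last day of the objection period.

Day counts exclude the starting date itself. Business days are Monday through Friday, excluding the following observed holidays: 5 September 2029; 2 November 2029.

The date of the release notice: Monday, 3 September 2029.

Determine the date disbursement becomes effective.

The last day of the objection period: 10 calendar days after 3 September 2029 is 13 September 2029.
From Thursday, 13 September 2029, 12 business days (Sep 14, Sep 17, Sep 18, Sep 19, …, Sep 27, Sep 28, Oct 1, skipping weekends) brings us to Monday, 1 October 2029, which is the date disbursement becomes effective.

1 October 2029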